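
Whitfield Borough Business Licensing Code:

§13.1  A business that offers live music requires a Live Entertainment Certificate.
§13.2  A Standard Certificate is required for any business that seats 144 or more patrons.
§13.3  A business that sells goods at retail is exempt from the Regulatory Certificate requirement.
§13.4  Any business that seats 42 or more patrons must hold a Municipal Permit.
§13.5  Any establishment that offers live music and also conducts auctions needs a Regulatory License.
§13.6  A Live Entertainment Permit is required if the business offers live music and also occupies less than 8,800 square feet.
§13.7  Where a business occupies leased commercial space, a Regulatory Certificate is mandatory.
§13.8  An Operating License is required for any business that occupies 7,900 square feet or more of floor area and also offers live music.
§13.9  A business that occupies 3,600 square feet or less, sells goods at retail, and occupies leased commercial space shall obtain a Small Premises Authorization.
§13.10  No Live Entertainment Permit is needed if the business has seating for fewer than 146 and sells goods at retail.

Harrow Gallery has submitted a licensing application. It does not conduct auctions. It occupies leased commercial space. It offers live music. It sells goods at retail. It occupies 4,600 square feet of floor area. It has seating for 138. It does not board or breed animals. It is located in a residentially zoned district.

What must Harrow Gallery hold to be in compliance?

§13.1 offers live music → Live Entertainment Certificate required.
§13.2 seating 138 < 144 → Standard Certificate not required.
§13.3 sells goods at retail → exempt from Regulatory Certificate.
§13.4 seating 138 ≥ 42 → Municipal Permit required.
§13.5 offers live music; does not conduct auctions → Regulatory License not required.
§13.6 offers live music; floor area 4,600 square feet < 8,800 square feet → Live Entertainment Permit required.
§13.7 occupies leased commercial space → Regulatory Certificate required.
§13.8 floor area 4,600 square feet < 7,900 square feet; offers live music → Operating License not required.
§13.9 floor area 4,600 square feet > 3,600 square feet; sells goods at retail; occupies leased commercial space → Small Premises Authorization not required.
§13.10 seating 138 < 146; sells goods at retail → exempt from Live Entertainment Permit.

Live Entertainment Certificate, Municipal Permit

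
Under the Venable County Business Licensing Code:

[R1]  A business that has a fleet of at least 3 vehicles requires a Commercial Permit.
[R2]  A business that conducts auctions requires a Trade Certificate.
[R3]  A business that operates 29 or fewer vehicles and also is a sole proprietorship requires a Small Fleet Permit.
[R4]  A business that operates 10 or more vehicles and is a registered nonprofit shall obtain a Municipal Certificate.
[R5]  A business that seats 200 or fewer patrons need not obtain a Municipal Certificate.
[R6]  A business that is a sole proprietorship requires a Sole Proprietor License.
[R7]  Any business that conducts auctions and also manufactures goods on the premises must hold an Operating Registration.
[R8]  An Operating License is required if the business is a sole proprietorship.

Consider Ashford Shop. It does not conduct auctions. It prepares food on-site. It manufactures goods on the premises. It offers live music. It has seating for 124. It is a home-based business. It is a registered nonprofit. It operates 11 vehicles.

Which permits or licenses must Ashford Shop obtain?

Commercial Permit

[R1] vehicles 11 ≥ 3 → Commercial Permit required.
[R2] does not conduct auctions → Trade Certificate not required.
[R3] vehicles 11 ≤ 29; is a registered nonprofit (not: is a sole proprietorship) → Small Fleet Permit not required.
[R4] vehicles 11 ≥ 10; is a registered nonprofit → Municipal Certificate required.
[R5] seating 124 ≤ 200 → exempt from Municipal Certificate.
[R6] is a registered nonprofit (not: is a sole proprietorship) → Sole Proprietor License not required.
[R7] does not conduct auctions; manufactures goods on the premises → Operating Registration not required.
[R8] is a registered nonprofit (not: is a sole proprietorship) → Operating License not required.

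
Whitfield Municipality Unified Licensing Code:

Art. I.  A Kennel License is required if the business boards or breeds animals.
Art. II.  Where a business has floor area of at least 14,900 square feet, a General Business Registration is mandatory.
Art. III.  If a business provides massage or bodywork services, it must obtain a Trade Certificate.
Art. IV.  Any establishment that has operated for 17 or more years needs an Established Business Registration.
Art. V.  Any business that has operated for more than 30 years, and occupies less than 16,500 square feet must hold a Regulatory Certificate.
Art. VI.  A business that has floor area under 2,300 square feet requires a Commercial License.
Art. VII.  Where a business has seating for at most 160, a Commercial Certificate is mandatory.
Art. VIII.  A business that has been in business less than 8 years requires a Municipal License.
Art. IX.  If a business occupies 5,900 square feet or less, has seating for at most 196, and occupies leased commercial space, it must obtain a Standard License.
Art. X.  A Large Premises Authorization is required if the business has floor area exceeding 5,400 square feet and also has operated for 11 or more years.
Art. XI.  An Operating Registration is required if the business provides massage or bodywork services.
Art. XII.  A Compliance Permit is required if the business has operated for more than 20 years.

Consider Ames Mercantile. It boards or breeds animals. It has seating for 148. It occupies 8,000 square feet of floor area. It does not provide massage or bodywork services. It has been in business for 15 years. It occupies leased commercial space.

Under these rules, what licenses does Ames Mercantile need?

Art. I. boards or breeds animals → Kennel License required.
Art. II. floor area 8,000 square feet < 14,900 square feet → General Business Registration not required.
Art. III. does not provide massage or bodywork services → Trade Certificate not required.
Art. IV. years in business 15 < 17 → Established Business Registration not required.
Art. V. years in business 15 ≤ 30; floor area 8,000 square feet < 16,500 square feet → Regulatory Certificate not required.
Art. VI. floor area 8,000 square feet ≥ 2,300 square feet → Commercial License not required.
Art. VII. seating 148 ≤ 160 → Commercial Certificate required.
Art. VIII. years in business 15 ≥ 8 → Municipal License not required.
Art. IX. floor area 8,000 square feet > 5,900 square feet; seating 148 ≤ 196; occupies leased commercial space → Standard License not required.
Art. X. floor area 8,000 square feet > 5,400 square feet; years in business 15 ≥ 11 → Large Premises Authorization required.
Art. XI. does not provide massage or bodywork services → Operating Registration not required.
Art. XII. years in business 15 ≤ 20 → Compliance Permit not required.

Commercial Certificate, Kennel License, Large Premises Authorization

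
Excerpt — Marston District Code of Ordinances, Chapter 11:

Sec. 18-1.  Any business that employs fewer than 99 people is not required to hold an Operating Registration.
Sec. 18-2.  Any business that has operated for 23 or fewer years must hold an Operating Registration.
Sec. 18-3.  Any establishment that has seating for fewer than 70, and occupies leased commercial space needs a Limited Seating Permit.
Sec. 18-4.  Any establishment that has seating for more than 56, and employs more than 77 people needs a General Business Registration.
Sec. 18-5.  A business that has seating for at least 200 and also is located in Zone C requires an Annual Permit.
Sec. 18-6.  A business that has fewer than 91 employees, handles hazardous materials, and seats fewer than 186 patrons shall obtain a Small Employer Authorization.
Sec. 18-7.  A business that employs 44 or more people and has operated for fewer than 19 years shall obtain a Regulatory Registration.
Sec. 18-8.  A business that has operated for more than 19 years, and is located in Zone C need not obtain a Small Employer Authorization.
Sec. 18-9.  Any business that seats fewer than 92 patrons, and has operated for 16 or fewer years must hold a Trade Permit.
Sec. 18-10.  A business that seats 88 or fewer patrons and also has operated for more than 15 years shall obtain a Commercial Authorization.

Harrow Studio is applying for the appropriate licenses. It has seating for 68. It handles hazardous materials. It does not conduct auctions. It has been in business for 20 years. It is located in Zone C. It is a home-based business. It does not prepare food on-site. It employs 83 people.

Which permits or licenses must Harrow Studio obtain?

Sec. 18-1. employees 83 < 99 → exempt from Operating Registration.
Sec. 18-2. years in business 20 ≤ 23 → Operating Registration required.
Sec. 18-3. seating 68 < 70; is a home-based business (not: occupies leased commercial space) → Limited Seating Permit not required.
Sec. 18-4. seating 68 > 56; employees 83 > 77 → General Business Registration required.
Sec. 18-5. seating 68 < 200; is located in Zone C → Annual Permit not required.
Sec. 18-6. employees 83 < 91; handles hazardous materials; seating 68 < 186 → Small Employer Authorization required.
Sec. 18-7. employees 83 ≥ 44; years in business 20 ≥ 19 → Regulatory Registration not required.
Sec. 18-8. years in business 20 > 19; is located in Zone C → exempt from Small Employer Authorization.
Sec. 18-9. seating 68 < 92; years in business 20 > 16 → Trade Permit not required.
Sec. 18-10. seating 68 ≤ 88; years in business 20 > 15 → Commercial Authorization required.

Commercial Authorization, General Business Registration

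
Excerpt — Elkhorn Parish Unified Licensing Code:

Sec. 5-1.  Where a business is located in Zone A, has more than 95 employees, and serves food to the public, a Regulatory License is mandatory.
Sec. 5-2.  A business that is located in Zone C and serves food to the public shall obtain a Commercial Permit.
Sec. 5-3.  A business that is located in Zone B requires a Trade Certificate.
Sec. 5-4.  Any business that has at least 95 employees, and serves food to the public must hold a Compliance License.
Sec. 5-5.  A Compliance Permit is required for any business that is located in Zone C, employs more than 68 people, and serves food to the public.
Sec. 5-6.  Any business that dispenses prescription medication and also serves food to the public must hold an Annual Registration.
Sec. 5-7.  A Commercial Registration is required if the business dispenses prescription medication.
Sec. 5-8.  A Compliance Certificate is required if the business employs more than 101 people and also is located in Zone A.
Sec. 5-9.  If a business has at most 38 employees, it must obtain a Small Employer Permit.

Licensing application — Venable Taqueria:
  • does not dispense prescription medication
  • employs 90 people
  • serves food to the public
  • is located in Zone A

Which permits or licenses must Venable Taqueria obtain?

Sec. 5-1. is located in Zone A; employees 90 ≤ 95; serves food to the public → Regulatory License not required.
Sec. 5-2. is located in Zone A (not: is located in Zone C); serves food to the public → Commercial Permit not required.
Sec. 5-3. is located in Zone A (not: is located in Zone B) → Trade Certificate not required.
Sec. 5-4. employees 90 < 95; serves food to the public → Compliance License not required.
Sec. 5-5. is located in Zone A (not: is located in Zone C); employees 90 > 68; serves food to the public → Compliance Permit not required.
Sec. 5-6. does not dispense prescription medication; serves food to the public → Annual Registration not required.
Sec. 5-7. does not dispense prescription medication → Commercial Registration not required.
Sec. 5-8. employees 90 ≤ 101; is located in Zone A → Compliance Certificate not required.
Sec. 5-9. employees 90 > 38 → Small Employer Permit not required.

None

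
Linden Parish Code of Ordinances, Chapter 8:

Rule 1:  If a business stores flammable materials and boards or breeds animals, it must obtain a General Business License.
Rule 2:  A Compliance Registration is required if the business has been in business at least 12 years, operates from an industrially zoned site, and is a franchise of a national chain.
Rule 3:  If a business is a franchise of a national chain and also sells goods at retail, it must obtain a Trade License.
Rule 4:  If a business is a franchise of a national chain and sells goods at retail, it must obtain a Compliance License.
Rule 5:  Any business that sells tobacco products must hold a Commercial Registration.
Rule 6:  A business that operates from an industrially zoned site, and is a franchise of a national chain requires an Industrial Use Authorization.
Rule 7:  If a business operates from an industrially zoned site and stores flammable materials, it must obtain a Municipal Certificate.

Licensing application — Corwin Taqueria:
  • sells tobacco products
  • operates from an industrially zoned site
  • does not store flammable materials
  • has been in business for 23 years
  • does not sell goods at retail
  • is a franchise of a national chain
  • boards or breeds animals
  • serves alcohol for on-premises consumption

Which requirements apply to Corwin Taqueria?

Commercial Registration, Compliance Registration, Industrial Use Authorization

Rule 1: does not store flammable materials; boards or breeds animals → General Business License not required.
Rule 2: years in business 23 ≥ 12; operates from an industrially zoned site; is a franchise of a national chain → Compliance Registration required.
Rule 3: is a franchise of a national chain; does not sell goods at retail → Trade License not required.
Rule 4: is a franchise of a national chain; does not sell goods at retail → Compliance License not required.
Rule 5: sells tobacco products → Commercial Registration required.
Rule 6: operates from an industrially zoned site; is a franchise of a national chain → Industrial Use Authorization required.
Rule 7: operates from an industrially zoned site; does not store flammable materials → Municipal Certificate not required.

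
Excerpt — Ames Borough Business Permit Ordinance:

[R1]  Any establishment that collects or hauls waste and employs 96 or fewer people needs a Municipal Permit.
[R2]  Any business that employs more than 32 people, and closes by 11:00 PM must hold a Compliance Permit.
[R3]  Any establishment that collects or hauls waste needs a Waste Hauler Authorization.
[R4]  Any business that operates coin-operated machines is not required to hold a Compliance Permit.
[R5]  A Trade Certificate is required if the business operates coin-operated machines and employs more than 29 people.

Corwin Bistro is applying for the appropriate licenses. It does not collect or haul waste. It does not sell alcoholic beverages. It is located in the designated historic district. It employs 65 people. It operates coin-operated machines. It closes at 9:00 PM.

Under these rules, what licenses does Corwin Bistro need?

[R1] does not collect or haul waste; employees 65 ≤ 96 → Municipal Permit not required.
[R2] employees 65 > 32; closes 9:00 PM, at/before 11:00 PM → Compliance Permit required.
[R3] does not collect or haul waste → Waste Hauler Authorization not required.
[R4] operates coin-operated machines → exempt from Compliance Permit.
[R5] operates coin-operated machines; employees 65 > 29 → Trade Certificate required.

Trade Certificate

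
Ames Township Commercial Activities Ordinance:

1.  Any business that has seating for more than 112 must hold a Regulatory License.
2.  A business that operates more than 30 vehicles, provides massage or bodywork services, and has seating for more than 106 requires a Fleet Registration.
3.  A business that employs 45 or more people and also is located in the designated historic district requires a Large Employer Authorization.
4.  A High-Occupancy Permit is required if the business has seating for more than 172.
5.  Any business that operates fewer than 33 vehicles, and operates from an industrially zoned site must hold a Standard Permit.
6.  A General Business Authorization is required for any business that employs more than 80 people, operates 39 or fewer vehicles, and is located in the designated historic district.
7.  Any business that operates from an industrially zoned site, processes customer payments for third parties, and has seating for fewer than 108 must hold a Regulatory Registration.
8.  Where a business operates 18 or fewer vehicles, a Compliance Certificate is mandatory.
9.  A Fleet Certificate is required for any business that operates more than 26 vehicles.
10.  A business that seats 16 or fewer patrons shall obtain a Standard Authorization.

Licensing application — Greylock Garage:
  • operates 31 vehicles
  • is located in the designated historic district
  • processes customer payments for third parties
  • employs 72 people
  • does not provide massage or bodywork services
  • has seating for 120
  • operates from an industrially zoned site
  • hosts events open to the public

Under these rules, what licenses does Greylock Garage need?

Fleet Certificate, Large Employer Authorization, Regulatory License, Standard Permit

1. seating 120 > 112 → Regulatory License required.
2. vehicles 31 > 30; does not provide massage or bodywork services; seating 120 > 106 → Fleet Registration not required.
3. employees 72 ≥ 45; is located in the designated historic district → Large Employer Authorization required.
4. seating 120 ≤ 172 → High-Occupancy Permit not required.
5. vehicles 31 < 33; operates from an industrially zoned site → Standard Permit required.
6. employees 72 ≤ 80; vehicles 31 ≤ 39; is located in the designated historic district → General Business Authorization not required.
7. operates from an industrially zoned site; processes customer payments for third parties; seating 120 ≥ 108 → Regulatory Registration not required.
8. vehicles 31 > 18 → Compliance Certificate not required.
9. vehicles 31 > 26 → Fleet Certificate required.
10. seating 120 > 16 → Standard Authorization not required.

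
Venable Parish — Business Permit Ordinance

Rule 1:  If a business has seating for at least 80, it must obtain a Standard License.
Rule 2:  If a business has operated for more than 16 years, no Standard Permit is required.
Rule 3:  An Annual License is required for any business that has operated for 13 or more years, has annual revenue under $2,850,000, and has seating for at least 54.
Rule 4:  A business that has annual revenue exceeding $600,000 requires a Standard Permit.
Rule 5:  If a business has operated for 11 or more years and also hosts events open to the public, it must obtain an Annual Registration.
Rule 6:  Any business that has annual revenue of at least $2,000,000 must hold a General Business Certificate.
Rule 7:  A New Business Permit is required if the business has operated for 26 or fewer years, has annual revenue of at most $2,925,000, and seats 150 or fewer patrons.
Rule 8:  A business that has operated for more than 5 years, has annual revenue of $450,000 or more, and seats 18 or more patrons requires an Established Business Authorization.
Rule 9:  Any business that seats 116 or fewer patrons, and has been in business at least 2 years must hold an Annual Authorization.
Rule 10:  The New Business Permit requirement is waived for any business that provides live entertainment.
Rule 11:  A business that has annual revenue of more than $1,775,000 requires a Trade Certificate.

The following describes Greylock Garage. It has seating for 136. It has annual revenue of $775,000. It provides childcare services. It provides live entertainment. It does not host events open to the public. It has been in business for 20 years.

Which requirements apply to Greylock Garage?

Rule 1: seating 136 ≥ 80 → Standard License required.
Rule 2: years in business 20 > 16 → exempt from Standard Permit.
Rule 3: years in business 20 ≥ 13; revenue $775,000 < $2,850,000; seating 136 ≥ 54 → Annual License required.
Rule 4: revenue $775,000 > $600,000 → Standard Permit required.
Rule 5: years in business 20 ≥ 11; does not host events open to the public → Annual Registration not required.
Rule 6: revenue $775,000 < $2,000,000 → General Business Certificate not required.
Rule 7: years in business 20 ≤ 26; revenue $775,000 ≤ $2,925,000; seating 136 ≤ 150 → New Business Permit required.
Rule 8: years in business 20 > 5; revenue $775,000 ≥ $450,000; seating 136 ≥ 18 → Established Business Authorization required.
Rule 9: seating 136 > 116; years in business 20 ≥ 2 → Annual Authorization not required.
Rule 10: provides live entertainment → exempt from New Business Permit.
Rule 11: revenue $775,000 ≤ $1,775,000 → Trade Certificate not required.

Annual License, Established Business Authorization, Standard License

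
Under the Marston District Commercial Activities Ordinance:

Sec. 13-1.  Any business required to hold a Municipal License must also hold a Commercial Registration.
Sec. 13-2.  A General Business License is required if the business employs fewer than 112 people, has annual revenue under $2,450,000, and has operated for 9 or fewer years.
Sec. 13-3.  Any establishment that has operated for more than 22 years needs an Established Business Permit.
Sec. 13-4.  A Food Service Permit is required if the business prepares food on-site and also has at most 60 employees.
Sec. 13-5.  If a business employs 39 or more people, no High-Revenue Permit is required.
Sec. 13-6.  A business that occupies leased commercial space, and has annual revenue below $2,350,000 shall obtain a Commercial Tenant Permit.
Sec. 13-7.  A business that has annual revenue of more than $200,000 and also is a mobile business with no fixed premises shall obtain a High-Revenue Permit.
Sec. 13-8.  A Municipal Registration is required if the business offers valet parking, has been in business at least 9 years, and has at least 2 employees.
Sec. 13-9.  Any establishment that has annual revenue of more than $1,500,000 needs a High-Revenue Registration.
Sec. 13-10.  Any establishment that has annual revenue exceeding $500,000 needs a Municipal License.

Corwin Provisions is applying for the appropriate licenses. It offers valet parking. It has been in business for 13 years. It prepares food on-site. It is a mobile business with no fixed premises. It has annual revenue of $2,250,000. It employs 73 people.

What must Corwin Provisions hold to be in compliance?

Sec. 13-1. Municipal License is required → Commercial Registration also required.
Sec. 13-2. employees 73 < 112; revenue $2,250,000 < $2,450,000; years in business 13 > 9 → General Business License not required.
Sec. 13-3. years in business 13 ≤ 22 → Established Business Permit not required.
Sec. 13-4. prepares food on-site; employees 73 > 60 → Food Service Permit not required.
Sec. 13-5. employees 73 ≥ 39 → exempt from High-Revenue Permit.
Sec. 13-6. is a mobile business with no fixed premises (not: occupies leased commercial space); revenue $2,250,000 < $2,350,000 → Commercial Tenant Permit not required.
Sec. 13-7. revenue $2,250,000 > $200,000; is a mobile business with no fixed premises → High-Revenue Permit required.
Sec. 13-8. offers valet parking; years in business 13 ≥ 9; employees 73 ≥ 2 → Municipal Registration required.
Sec. 13-9. revenue $2,250,000 > $1,500,000 → High-Revenue Registration required.
Sec. 13-10. revenue $2,250,000 > $500,000 → Municipal License required.

Commercial Registration, High-Revenue Registration, Municipal License, Municipal Registration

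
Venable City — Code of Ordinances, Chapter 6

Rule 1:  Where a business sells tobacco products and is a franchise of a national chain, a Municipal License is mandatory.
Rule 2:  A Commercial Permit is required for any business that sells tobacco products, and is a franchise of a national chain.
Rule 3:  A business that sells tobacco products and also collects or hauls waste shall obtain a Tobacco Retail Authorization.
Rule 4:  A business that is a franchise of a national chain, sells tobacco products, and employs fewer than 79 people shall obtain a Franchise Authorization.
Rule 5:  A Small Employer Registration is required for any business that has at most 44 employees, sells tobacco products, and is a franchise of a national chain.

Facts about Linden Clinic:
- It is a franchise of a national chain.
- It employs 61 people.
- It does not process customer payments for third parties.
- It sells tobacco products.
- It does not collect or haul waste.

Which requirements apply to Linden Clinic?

Rule 1: sells tobacco products; is a franchise of a national chain → Municipal License required.
Rule 2: sells tobacco products; is a franchise of a national chain → Commercial Permit required.
Rule 3: sells tobacco products; does not collect or haul waste → Tobacco Retail Authorization not required.
Rule 4: is a franchise of a national chain; sells tobacco products; employees 61 < 79 → Franchise Authorization required.
Rule 5: employees 61 > 44; sells tobacco products; is a franchise of a national chain → Small Employer Registration not required.

Commercial Permit, Franchise Authorization, Municipal License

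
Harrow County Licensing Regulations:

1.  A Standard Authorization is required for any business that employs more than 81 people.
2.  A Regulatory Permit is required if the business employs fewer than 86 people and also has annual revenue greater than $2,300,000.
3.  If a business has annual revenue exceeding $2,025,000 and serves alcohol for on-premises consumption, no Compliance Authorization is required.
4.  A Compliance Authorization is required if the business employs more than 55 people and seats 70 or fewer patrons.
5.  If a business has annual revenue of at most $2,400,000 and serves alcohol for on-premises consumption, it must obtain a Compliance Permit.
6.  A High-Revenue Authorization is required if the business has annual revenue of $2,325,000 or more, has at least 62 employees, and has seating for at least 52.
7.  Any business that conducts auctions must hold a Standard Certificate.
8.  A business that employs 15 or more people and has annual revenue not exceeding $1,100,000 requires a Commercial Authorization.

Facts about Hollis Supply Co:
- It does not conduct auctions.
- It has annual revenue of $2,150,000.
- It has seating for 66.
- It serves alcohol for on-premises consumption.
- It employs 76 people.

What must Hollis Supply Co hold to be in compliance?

1. employees 76 ≤ 81 → Standard Authorization not required.
2. employees 76 < 86; revenue $2,150,000 ≤ $2,300,000 → Regulatory Permit not required.
3. revenue $2,150,000 > $2,025,000; serves alcohol for on-premises consumption → exempt from Compliance Authorization.
4. employees 76 > 55; seating 66 ≤ 70 → Compliance Authorization required.
5. revenue $2,150,000 ≤ $2,400,000; serves alcohol for on-premises consumption → Compliance Permit required.
6. revenue $2,150,000 < $2,325,000; employees 76 ≥ 62; seating 66 ≥ 52 → High-Revenue Authorization not required.
7. does not conduct auctions → Standard Certificate not required.
8. employees 76 ≥ 15; revenue $2,150,000 > $1,100,000 → Commercial Authorization not required.

Compliance Permit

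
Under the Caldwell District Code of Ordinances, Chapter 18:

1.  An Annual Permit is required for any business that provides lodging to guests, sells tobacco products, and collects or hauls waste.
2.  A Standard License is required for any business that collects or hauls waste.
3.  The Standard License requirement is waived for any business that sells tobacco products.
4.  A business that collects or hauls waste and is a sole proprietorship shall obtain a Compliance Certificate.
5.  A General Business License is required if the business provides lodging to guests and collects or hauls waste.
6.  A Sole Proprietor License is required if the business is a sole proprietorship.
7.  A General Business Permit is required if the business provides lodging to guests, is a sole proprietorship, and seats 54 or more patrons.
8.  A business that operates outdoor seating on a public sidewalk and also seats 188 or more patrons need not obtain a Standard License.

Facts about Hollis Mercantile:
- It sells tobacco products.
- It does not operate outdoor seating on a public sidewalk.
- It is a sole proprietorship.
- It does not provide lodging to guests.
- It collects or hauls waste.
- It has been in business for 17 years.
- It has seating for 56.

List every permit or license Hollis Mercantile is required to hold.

Compliance Certificate, Sole Proprietor License

1. does not provide lodging to guests; sells tobacco products; collects or hauls waste → Annual Permit not required.
2. collects or hauls waste → Standard License required.
3. sells tobacco products → exempt from Standard License.
4. collects or hauls waste; is a sole proprietorship → Compliance Certificate required.
5. does not provide lodging to guests; collects or hauls waste → General Business License not required.
6. is a sole proprietorship → Sole Proprietor License required.
7. does not provide lodging to guests; is a sole proprietorship; seating 56 ≥ 54 → General Business Permit not required.
8. does not operate outdoor seating on a public sidewalk; seating 56 < 188 → Standard License exemption does not apply.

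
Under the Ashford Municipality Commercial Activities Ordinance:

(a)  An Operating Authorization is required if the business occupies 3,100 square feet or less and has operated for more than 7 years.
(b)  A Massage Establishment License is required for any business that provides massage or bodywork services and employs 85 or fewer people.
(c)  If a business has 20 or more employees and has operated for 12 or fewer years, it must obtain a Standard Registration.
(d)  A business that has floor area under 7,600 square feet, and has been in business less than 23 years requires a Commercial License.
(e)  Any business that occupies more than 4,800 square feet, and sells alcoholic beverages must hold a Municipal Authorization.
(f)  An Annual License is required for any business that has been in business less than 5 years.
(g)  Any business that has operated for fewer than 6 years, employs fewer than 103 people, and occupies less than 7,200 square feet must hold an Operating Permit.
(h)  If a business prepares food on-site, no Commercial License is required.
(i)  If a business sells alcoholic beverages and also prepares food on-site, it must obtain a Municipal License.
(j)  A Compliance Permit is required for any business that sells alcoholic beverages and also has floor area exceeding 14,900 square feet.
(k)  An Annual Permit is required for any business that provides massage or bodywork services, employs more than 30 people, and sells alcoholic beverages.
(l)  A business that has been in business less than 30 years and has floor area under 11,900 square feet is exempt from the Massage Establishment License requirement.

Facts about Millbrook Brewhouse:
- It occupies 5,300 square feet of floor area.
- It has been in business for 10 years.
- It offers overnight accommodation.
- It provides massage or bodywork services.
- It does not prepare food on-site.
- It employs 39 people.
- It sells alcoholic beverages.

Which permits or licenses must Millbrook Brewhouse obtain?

(a) floor area 5,300 square feet > 3,100 square feet; years in business 10 > 7 → Operating Authorization not required.
(b) provides massage or bodywork services; employees 39 ≤ 85 → Massage Establishment License required.
(c) employees 39 ≥ 20; years in business 10 ≤ 12 → Standard Registration required.
(d) floor area 5,300 square feet < 7,600 square feet; years in business 10 < 23 → Commercial License required.
(e) floor area 5,300 square feet > 4,800 square feet; sells alcoholic beverages → Municipal Authorization required.
(f) years in business 10 ≥ 5 → Annual License not required.
(g) years in business 10 ≥ 6; employees 39 < 103; floor area 5,300 square feet < 7,200 square feet → Operating Permit not required.
(h) does not prepare food on-site → Commercial License exemption does not apply.
(i) sells alcoholic beverages; does not prepare food on-site → Municipal License not required.
(j) sells alcoholic beverages; floor area 5,300 square feet ≤ 14,900 square feet → Compliance Permit not required.
(k) provides massage or bodywork services; employees 39 > 30; sells alcoholic beverages → Annual Permit required.
(l) years in business 10 < 30; floor area 5,300 square feet < 11,900 square feet → exempt from Massage Establishment License.

Annual Permit, Commercial License, Municipal Authorization, Standard Registration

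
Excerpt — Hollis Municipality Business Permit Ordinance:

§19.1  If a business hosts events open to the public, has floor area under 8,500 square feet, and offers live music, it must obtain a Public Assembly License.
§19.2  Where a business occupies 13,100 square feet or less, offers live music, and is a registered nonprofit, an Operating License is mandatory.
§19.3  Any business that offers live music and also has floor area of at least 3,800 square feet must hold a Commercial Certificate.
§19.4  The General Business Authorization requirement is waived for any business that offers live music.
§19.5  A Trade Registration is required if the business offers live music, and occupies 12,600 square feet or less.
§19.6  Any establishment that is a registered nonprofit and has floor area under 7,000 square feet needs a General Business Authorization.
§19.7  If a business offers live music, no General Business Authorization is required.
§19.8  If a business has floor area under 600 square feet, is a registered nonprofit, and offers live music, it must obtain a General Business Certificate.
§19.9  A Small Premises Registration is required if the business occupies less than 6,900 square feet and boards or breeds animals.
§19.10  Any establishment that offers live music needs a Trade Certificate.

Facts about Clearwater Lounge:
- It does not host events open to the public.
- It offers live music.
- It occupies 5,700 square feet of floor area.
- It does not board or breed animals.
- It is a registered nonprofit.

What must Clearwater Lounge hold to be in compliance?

§19.1 does not host events open to the public; floor area 5,700 square feet < 8,500 square feet; offers live music → Public Assembly License not required.
§19.2 floor area 5,700 square feet ≤ 13,100 square feet; offers live music; is a registered nonprofit → Operating License required.
§19.3 offers live music; floor area 5,700 square feet ≥ 3,800 square feet → Commercial Certificate required.
§19.4 offers live music → exempt from General Business Authorization.
§19.5 offers live music; floor area 5,700 square feet ≤ 12,600 square feet → Trade Registration required.
§19.6 is a registered nonprofit; floor area 5,700 square feet < 7,000 square feet → General Business Authorization required.
§19.7 offers live music → exempt from General Business Authorization.
§19.8 floor area 5,700 square feet ≥ 600 square feet; is a registered nonprofit; offers live music → General Business Certificate not required.
§19.9 floor area 5,700 square feet < 6,900 square feet; does not board or breed animals → Small Premises Registration not required.
§19.10 offers live music → Trade Certificate required.

Commercial Certificate, Operating License, Trade Certificate, Trade Registration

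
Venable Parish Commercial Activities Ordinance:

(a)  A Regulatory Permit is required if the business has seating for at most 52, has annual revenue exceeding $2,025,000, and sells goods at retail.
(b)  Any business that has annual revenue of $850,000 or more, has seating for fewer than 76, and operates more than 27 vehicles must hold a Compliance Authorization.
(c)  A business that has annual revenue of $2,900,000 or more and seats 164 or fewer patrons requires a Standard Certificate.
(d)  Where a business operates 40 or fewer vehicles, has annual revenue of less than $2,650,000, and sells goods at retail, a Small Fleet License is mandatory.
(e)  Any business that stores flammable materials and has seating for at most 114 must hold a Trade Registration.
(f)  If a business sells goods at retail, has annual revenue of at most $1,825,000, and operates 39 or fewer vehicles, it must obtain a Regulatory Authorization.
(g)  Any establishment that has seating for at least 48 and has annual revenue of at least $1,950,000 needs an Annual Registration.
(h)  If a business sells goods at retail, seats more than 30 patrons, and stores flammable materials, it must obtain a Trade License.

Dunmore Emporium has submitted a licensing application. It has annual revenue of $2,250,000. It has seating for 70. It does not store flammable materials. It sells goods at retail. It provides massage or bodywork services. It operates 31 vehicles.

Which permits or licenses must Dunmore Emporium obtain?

Annual Registration, Compliance Authorization, Small Fleet License

(a) seating 70 > 52; revenue $2,250,000 > $2,025,000; sells goods at retail → Regulatory Permit not required.
(b) revenue $2,250,000 ≥ $850,000; seating 70 < 76; vehicles 31 > 27 → Compliance Authorization required.
(c) revenue $2,250,000 < $2,900,000; seating 70 ≤ 164 → Standard Certificate not required.
(d) vehicles 31 ≤ 40; revenue $2,250,000 < $2,650,000; sells goods at retail → Small Fleet License required.
(e) does not store flammable materials; seating 70 ≤ 114 → Trade Registration not required.
(f) sells goods at retail; revenue $2,250,000 > $1,825,000; vehicles 31 ≤ 39 → Regulatory Authorization not required.
(g) seating 70 ≥ 48; revenue $2,250,000 ≥ $1,950,000 → Annual Registration required.
(h) sells goods at retail; seating 70 > 30; does not store flammable materials → Trade License not required.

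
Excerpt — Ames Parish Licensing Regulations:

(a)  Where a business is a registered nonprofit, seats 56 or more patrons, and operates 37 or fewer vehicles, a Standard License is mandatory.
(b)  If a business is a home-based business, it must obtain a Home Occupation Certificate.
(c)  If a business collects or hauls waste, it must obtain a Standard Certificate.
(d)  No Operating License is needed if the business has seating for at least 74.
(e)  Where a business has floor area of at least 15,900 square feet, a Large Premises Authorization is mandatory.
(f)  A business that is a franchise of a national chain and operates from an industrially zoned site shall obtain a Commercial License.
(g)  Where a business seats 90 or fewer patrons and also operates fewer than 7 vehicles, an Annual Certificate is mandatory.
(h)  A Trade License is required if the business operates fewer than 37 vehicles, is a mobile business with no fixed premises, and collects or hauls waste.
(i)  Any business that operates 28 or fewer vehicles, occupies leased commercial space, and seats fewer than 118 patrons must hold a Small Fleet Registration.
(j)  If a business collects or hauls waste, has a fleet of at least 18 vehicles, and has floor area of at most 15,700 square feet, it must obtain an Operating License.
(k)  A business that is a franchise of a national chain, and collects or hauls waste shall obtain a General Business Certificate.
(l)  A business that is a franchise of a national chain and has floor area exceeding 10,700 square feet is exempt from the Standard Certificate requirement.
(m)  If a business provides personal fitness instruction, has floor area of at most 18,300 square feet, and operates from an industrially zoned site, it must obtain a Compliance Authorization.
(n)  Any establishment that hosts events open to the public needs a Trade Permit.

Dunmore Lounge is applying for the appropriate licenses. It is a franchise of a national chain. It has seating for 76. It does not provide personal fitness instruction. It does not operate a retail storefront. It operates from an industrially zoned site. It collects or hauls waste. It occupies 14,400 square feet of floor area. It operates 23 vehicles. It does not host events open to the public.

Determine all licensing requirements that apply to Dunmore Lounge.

Commercial License, General Business Certificate

(a) is a franchise of a national chain (not: is a registered nonprofit); seating 76 ≥ 56; vehicles 23 ≤ 37 → Standard License not required.
(b) operates from an industrially zoned site (not: is a home-based business) → Home Occupation Certificate not required.
(c) collects or hauls waste → Standard Certificate required.
(d) seating 76 ≥ 74 → exempt from Operating License.
(e) floor area 14,400 square feet < 15,900 square feet → Large Premises Authorization not required.
(f) is a franchise of a national chain; operates from an industrially zoned site → Commercial License required.
(g) seating 76 ≤ 90; vehicles 23 ≥ 7 → Annual Certificate not required.
(h) vehicles 23 < 37; operates from an industrially zoned site (not: is a mobile business with no fixed premises); collects or hauls waste → Trade License not required.
(i) vehicles 23 ≤ 28; operates from an industrially zoned site (not: occupies leased commercial space); seating 76 < 118 → Small Fleet Registration not required.
(j) collects or hauls waste; vehicles 23 ≥ 18; floor area 14,400 square feet ≤ 15,700 square feet → Operating License required.
(k) is a franchise of a national chain; collects or hauls waste → General Business Certificate required.
(l) is a franchise of a national chain; floor area 14,400 square feet > 10,700 square feet → exempt from Standard Certificate.
(m) does not provide personal fitness instruction; floor area 14,400 square feet ≤ 18,300 square feet; operates from an industrially zoned site → Compliance Authorization not required.
(n) does not host events open to the public → Trade Permit not required.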